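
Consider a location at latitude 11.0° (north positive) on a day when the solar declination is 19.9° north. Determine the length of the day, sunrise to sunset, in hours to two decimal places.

cos H_s = −tan(11.0°) · tan(19.9°) = -0.0704, so H_s = arccos(-0.0704) = 94.04°.
Day length = 2 H_s / 15° h⁻¹ = 188.08° / 15 = 12.539 h.

12.54 hours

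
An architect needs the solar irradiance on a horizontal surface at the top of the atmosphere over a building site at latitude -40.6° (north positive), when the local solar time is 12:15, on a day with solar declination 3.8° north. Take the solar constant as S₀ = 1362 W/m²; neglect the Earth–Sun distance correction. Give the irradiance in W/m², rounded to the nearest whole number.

971 W/m²

Hour angle H = 15° × (12.25 − 12) = 3.75°.
With φ = -40.6°, δ = 3.8°, H = 3.75°: sin φ sin δ = -0.0431, cos φ cos δ cos H = 0.7560, so cos θ_z = 0.7129.
Top-of-atmosphere irradiance = S₀ cos θ_z = 1362 × 0.7129 = 970.97 W/m².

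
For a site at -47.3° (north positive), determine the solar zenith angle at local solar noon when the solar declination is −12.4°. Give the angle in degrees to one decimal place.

At local solar noon the hour angle is zero, so the zenith angle is |φ − δ| = |-47.3° − (-12.4°)| = 34.9°.

34.9°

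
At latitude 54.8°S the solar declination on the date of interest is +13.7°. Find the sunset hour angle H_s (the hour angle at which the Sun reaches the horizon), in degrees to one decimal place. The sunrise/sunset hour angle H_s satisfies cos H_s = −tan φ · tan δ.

The sunset hour angle satisfies cos H_s = −tan φ tan δ = 0.3456, giving H_s = 69.78°.

69.8°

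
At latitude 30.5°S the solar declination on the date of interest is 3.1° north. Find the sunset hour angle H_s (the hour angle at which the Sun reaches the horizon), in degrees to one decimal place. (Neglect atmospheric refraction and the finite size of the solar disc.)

88.2°

cos H_s = −tan(-30.5°) · tan(3.1°) = 0.0319, so H_s = arccos(0.0319) = 88.17°.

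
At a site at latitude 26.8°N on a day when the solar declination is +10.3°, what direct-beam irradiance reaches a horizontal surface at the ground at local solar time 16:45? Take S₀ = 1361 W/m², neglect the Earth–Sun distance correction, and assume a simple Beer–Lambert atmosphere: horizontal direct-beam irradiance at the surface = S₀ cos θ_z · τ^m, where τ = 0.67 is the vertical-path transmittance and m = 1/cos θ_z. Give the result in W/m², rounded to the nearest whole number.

164 W/m²

Hour angle H = 15° × (16.75 − 12) = 71.25°.
cos θ_z = sin φ sin δ + cos φ cos δ cos H = (0.4509)(0.1788) + (0.8926)(0.9839)(0.3214) = 0.3629.
Air mass m = 1/cos θ_z = 1/0.3629 = 2.756; τ^m = 0.67^2.756 = 0.3316.
Surface direct beam = 1361 × 0.3629 × 0.3316 = 163.78 W/m².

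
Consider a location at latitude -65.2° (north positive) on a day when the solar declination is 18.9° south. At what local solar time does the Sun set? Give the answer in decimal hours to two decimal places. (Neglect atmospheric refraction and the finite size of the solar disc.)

cos H_s = −tan(-65.2°) · tan(-18.9°) = -0.7410, so H_s = arccos(-0.7410) = 137.82°.
Sunset is at 12 + H_s/15 = 12 + 9.188 = 21.188 h local solar time.

21.19 h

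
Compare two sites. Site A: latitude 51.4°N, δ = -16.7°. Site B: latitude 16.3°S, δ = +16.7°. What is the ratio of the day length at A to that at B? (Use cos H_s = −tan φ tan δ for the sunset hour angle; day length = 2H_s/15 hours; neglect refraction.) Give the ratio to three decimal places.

A: H_s = arccos(−tan 51.4° · tan -16.7°) = 67.92°, so 2H_s/15 = 9.0560 h.
B: H_s = arccos(−tan -16.3° · tan 16.7°) = 84.97°, so 2H_s/15 = 11.3293 h.
Ratio A/B = 9.0560 / 11.3293 = 0.7993.

0.799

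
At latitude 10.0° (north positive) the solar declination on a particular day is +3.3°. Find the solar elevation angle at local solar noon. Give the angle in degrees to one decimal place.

83.3°

At local solar noon the hour angle is zero, so the elevation is 90° − |φ − δ| = 90° − |10.0° − (3.3°)| = 90° − 6.7° = 83.3°.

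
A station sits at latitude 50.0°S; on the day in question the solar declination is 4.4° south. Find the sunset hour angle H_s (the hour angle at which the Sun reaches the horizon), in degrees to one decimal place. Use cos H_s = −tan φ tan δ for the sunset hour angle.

95.3°

cos H_s = −tan(-50.0°) · tan(-4.4°) = -0.0917, so H_s = arccos(-0.0917) = 95.26°.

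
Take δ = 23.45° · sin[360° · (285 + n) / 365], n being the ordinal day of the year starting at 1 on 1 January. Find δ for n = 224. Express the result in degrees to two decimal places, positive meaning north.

360 × (285 + 224) / 365 = 502.027°; sin(502.027°) = 0.6153.
δ = 23.45 × 0.6153 = 14.429° ≈ +14.43°.

+14.43°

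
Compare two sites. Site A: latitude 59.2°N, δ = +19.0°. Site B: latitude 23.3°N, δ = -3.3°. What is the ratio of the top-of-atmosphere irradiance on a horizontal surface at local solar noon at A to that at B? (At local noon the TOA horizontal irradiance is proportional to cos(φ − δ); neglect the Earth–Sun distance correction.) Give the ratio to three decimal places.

A: cos θ_z = cos(59.2° − (19.0°)) = 0.7638.
B: cos θ_z = cos(23.3° − (-3.3°)) = 0.8942.
Ratio A/B = 0.7638 / 0.8942 = 0.8542.

0.854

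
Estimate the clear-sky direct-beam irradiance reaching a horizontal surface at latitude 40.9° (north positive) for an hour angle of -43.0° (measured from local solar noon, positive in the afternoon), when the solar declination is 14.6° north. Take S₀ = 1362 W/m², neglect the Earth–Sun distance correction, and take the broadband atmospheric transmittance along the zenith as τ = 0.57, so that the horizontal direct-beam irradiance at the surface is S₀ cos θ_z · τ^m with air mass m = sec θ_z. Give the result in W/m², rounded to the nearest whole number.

cos θ_z = sin φ sin δ + cos φ cos δ cos H = (0.6547)(0.2521) + (0.7559)(0.9677)(0.7314) = 0.7001.
Air mass m = 1/cos θ_z = 1/0.7001 = 1.428; τ^m = 0.57^1.428 = 0.4481.
Surface direct beam = 1362 × 0.7001 × 0.4481 = 427.28 W/m².

427 W/m²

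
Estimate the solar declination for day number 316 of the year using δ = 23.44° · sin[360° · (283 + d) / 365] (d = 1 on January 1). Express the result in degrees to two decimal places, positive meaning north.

360 × (283 + 316) / 365 = 590.795°; sin(590.795°) = -0.7749.
δ = 23.44 × -0.7749 = -18.164° ≈ -18.16°.

-18.16°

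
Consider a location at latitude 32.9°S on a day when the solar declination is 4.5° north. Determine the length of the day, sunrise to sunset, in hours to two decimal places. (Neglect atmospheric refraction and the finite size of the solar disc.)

The sunset hour angle satisfies cos H_s = −tan φ tan δ = 0.0509, giving H_s = 87.08°.
Day length = 2 H_s / 15° h⁻¹ = 174.16° / 15 = 11.611 h.

11.61 hours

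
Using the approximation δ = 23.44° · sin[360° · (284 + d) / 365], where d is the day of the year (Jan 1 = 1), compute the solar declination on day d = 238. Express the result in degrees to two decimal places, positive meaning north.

+9.96°

360 × (284 + 238) / 365 = 514.849°; sin(514.849°) = 0.4250.
δ = 23.44 × 0.4250 = 9.962° ≈ +9.96°.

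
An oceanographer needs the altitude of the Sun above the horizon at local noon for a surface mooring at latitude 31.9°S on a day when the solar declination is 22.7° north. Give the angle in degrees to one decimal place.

35.4°

At local solar noon the hour angle is zero, so the elevation is 90° − |φ − δ| = 90° − |-31.9° − (22.7°)| = 90° − 54.6° = 35.4°.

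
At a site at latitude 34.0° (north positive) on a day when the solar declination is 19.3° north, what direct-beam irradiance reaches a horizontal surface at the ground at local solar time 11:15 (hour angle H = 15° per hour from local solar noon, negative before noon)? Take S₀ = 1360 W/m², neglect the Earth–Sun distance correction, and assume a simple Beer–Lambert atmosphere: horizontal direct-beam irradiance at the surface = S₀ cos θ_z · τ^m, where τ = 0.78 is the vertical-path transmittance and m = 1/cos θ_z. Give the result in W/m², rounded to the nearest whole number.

Hour angle H = 15° × (11.25 − 12) = -11.25°.
cos θ_z = sin φ sin δ + cos φ cos δ cos H = (0.5592)(0.3305) + (0.8290)(0.9438)(0.9808) = 0.9522.
Air mass m = 1/cos θ_z = 1/0.9522 = 1.050; τ^m = 0.78^1.050 = 0.7704.
Surface direct beam = 1360 × 0.9522 × 0.7704 = 997.66 W/m².

998 W/m²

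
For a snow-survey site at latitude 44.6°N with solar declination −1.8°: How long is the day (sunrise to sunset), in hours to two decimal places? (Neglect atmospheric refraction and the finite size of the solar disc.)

−tan φ tan δ = −(0.9861)(-0.0314) = 0.0310; H_s = arccos(0.0310) = 88.22°.
Day length = 2 H_s / 15° h⁻¹ = 176.44° / 15 = 11.763 h.

11.76 hours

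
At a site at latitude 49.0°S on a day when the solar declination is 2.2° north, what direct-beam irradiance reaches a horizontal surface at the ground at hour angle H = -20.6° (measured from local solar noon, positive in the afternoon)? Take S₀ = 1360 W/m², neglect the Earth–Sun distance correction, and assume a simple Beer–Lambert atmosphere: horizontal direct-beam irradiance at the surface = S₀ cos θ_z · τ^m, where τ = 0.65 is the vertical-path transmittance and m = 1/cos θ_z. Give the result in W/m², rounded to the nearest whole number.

cos θ_z = sin(-49.0°) sin(2.2°) + cos(-49.0°) cos(2.2°) cos(-20.60°) = -0.0290 + 0.6137 = 0.5847.
Air mass m = 1/cos θ_z = 1/0.5847 = 1.710; τ^m = 0.65^1.710 = 0.4787.
Surface direct beam = 1360 × 0.5847 × 0.4787 = 380.66 W/m².

381 W/m²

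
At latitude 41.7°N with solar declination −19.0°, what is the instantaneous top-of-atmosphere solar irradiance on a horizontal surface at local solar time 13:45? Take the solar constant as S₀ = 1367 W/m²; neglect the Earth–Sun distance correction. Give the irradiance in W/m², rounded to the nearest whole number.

569 W/m²

Hour angle H = 15° × (13.75 − 12) = 26.25°.
cos θ_z = sin φ sin δ + cos φ cos δ cos H = (0.6652)(-0.3256) + (0.7466)(0.9455)(0.8969) = 0.4165.
Top-of-atmosphere irradiance = S₀ cos θ_z = 1367 × 0.4165 = 569.36 W/m².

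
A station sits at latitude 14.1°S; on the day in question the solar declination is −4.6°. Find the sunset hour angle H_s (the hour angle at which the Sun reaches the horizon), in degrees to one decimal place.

91.2°

cos H_s = −tan(-14.1°) · tan(-4.6°) = -0.0202, so H_s = arccos(-0.0202) = 91.16°.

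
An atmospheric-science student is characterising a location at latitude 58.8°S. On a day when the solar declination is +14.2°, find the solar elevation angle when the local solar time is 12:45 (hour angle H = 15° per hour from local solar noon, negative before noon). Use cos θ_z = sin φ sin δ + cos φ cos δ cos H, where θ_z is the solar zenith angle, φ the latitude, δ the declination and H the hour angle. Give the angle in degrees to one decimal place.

16.4°

Hour angle H = 15° × (12.75 − 12) = 11.25°.
cos θ_z = sin(-58.8°) sin(14.2°) + cos(-58.8°) cos(14.2°) cos(11.25°) = -0.2098 + 0.4925 = 0.2827.
θ_z = arccos(0.2827) = 73.58°, so the elevation is 90° − 73.58° = 16.42°.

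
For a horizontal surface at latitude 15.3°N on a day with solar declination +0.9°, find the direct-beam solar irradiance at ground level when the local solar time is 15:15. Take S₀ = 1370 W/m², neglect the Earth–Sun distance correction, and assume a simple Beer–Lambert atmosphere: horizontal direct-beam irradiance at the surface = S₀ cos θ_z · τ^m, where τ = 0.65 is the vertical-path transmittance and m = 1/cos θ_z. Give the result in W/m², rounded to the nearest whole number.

447 W/m²

Hour angle H = 15° × (15.25 − 12) = 48.75°.
cos θ_z = sin(15.3°) sin(0.9°) + cos(15.3°) cos(0.9°) cos(48.75°) = 0.0041 + 0.6359 = 0.6400.
Air mass m = 1/cos θ_z = 1/0.6400 = 1.562; τ^m = 0.65^1.562 = 0.5102.
Surface direct beam = 1370 × 0.6400 × 0.5102 = 447.34 W/m².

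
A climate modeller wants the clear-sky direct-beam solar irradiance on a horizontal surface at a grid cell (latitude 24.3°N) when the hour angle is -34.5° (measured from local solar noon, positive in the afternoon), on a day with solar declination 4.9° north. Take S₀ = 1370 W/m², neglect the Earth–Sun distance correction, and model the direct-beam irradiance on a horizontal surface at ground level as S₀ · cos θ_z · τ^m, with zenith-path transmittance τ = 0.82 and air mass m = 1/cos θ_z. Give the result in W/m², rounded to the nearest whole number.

833 W/m²

cos θ_z = sin φ sin δ + cos φ cos δ cos H = (0.4115)(0.0854) + (0.9114)(0.9963)(0.8241) = 0.7834.
Air mass m = 1/cos θ_z = 1/0.7834 = 1.276; τ^m = 0.82^1.276 = 0.7763.
Surface direct beam = 1370 × 0.7834 × 0.7763 = 833.17 W/m².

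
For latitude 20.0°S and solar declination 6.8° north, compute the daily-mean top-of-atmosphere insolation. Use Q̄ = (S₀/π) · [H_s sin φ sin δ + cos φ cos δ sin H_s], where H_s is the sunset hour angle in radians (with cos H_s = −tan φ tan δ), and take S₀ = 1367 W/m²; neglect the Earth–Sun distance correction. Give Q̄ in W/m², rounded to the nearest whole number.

379 W/m²

−tan φ tan δ = −(-0.3640)(0.1192) = 0.0434; H_s = arccos(0.0434) = 87.51°. In radians, H_s = 1.5273.
H_s sin φ sin δ = 1.5273 × -0.3420 × 0.1184 = -0.0618.
cos φ cos δ sin H_s = 0.9397 × 0.9930 × 0.9991 = 0.9323.
Q̄ = (1367/π) × (-0.0618 + 0.9323) = 435.13 × 0.8705 = 378.78 W/m².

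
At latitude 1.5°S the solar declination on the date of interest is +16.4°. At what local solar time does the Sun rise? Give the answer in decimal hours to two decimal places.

6.03 h

The sunset hour angle satisfies cos H_s = −tan φ tan δ = 0.0077, giving H_s = 89.56°.
Sunrise is at 12 − H_s/15 = 12 − 5.971 = 6.029 h local solar time.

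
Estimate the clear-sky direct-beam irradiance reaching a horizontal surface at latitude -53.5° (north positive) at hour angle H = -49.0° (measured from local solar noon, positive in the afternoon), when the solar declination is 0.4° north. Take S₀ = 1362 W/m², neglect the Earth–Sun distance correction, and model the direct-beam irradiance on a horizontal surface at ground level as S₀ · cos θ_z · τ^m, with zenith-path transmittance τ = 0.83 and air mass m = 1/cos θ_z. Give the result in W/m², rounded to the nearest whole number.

With φ = -53.5°, δ = 0.4°, H = -49.00°: sin φ sin δ = -0.0056, cos φ cos δ cos H = 0.3902, so cos θ_z = 0.3846.
Air mass m = 1/cos θ_z = 1/0.3846 = 2.600; τ^m = 0.83^2.600 = 0.6160.
Surface direct beam = 1362 × 0.3846 × 0.6160 = 322.68 W/m².

323 W/m²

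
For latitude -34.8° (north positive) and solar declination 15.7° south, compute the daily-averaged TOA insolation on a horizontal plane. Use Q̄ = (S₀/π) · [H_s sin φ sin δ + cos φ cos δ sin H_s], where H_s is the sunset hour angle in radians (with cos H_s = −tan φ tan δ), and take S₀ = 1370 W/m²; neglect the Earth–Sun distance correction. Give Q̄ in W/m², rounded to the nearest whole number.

457 W/m²

The sunset hour angle satisfies cos H_s = −tan φ tan δ = -0.1954, giving H_s = 101.27°. In radians, H_s = 1.7675.
H_s sin φ sin δ = 1.7675 × -0.5707 × -0.2706 = 0.2730.
cos φ cos δ sin H_s = 0.8211 × 0.9627 × 0.9807 = 0.7752.
Q̄ = (1370/π) × (0.2730 + 0.7752) = 436.08 × 1.0482 = 457.10 W/m².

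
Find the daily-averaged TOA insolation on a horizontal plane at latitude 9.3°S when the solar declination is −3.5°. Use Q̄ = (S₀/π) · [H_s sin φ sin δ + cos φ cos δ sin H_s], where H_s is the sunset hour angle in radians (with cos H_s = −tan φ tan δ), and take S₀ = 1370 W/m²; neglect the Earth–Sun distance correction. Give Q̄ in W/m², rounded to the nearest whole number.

−tan φ tan δ = −(-0.1638)(-0.0612) = -0.0100; H_s = arccos(-0.0100) = 90.57°. In radians, H_s = 1.5807.
H_s sin φ sin δ = 1.5807 × -0.1616 × -0.0610 = 0.0156.
cos φ cos δ sin H_s = 0.9869 × 0.9981 × 1.0000 = 0.9850.
Q̄ = (1370/π) × (0.0156 + 0.9850) = 436.08 × 1.0006 = 436.34 W/m².

436 W/m²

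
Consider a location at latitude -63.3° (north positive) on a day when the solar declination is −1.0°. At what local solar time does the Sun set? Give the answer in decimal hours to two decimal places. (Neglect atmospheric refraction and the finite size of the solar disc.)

18.13 h

cos H_s = −tan(-63.3°) · tan(-1.0°) = -0.0347, so H_s = arccos(-0.0347) = 91.99°.
Sunset is at 12 + H_s/15 = 12 + 6.133 = 18.133 h local solar time.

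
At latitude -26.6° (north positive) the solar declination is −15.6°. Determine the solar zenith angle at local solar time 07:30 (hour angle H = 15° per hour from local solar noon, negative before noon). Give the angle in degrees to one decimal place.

63.3°

Hour angle H = 15° × (7.5 − 12) = -67.50°.
cos θ_z = sin(-26.6°) sin(-15.6°) + cos(-26.6°) cos(-15.6°) cos(-67.50°) = 0.1204 + 0.3296 = 0.4500.
θ_z = arccos(0.4500) = 63.26°.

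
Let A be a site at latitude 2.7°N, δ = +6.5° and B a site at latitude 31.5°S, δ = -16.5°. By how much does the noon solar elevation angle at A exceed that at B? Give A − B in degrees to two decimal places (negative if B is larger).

A: 90° − |2.7 − (6.5)| = 86.20°.
B: 90° − |-31.5 − (-16.5)| = 75.00°.
A − B = 86.20 − 75.00 = 11.20°.

+11.20°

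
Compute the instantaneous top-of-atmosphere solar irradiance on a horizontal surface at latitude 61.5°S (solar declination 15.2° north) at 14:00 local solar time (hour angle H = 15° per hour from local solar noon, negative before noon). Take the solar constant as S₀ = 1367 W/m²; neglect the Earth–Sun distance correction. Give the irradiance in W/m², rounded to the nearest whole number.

Hour angle H = 15° × (14 − 12) = 30.00°.
cos θ_z = sin φ sin δ + cos φ cos δ cos H = (-0.8788)(0.2622) + (0.4772)(0.9650)(0.8660) = 0.1684.
Top-of-atmosphere irradiance = S₀ cos θ_z = 1367 × 0.1684 = 230.20 W/m².

230 W/m²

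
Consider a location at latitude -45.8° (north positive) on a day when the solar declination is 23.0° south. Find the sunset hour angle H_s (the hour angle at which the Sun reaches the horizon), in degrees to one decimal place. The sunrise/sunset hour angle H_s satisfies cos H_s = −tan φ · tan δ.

The sunset hour angle satisfies cos H_s = −tan φ tan δ = -0.4365, giving H_s = 115.88°.

115.9°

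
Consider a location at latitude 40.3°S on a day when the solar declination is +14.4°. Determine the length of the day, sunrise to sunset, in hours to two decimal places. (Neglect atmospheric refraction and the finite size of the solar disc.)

10.32 hours

cos H_s = −tan(-40.3°) · tan(14.4°) = 0.2177, so H_s = arccos(0.2177) = 77.43°.
Day length = 2 H_s / 15° h⁻¹ = 154.86° / 15 = 10.324 h.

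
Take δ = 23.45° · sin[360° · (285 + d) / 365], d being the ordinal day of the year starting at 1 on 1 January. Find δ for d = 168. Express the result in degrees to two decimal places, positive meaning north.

+23.41°

360 × (285 + 168) / 365 = 446.795°; sin(446.795°) = 0.9984.
δ = 23.45 × 0.9984 = 23.412° ≈ +23.41°.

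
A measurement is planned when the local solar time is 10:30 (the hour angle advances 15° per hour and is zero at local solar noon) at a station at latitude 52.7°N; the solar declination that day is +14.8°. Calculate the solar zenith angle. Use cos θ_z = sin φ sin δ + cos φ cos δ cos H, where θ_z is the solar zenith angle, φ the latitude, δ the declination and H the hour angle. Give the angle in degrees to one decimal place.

41.9°

Hour angle H = 15° × (10.5 − 12) = -22.50°.
cos θ_z = sin φ sin δ + cos φ cos δ cos H = (0.7955)(0.2554) + (0.6060)(0.9668)(0.9239) = 0.7445.
θ_z = arccos(0.7445) = 41.88°.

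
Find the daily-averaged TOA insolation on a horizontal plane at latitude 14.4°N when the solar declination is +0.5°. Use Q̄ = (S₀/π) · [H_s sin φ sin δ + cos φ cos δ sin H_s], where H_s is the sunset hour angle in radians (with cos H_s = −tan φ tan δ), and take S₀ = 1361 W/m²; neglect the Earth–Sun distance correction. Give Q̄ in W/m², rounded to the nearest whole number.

421 W/m²

−tan φ tan δ = −(0.2568)(0.0087) = -0.0022; H_s = arccos(-0.0022) = 90.13°. In radians, H_s = 1.5731.
H_s sin φ sin δ = 1.5731 × 0.2487 × 0.0087 = 0.0034.
cos φ cos δ sin H_s = 0.9686 × 1.0000 × 1.0000 = 0.9686.
Q̄ = (1361/π) × (0.0034 + 0.9686) = 433.22 × 0.9720 = 421.09 W/m².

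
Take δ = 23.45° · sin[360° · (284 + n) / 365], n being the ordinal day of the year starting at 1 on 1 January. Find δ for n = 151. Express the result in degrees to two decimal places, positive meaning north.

+21.90°

360 × (284 + 151) / 365 = 429.041°; sin(429.041°) = 0.9338.
δ = 23.45 × 0.9338 = 21.898° ≈ +21.90°.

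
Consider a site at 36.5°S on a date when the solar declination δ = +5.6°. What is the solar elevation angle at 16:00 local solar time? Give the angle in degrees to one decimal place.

20.0°

Hour angle H = 15° × (16 − 12) = 60.00°.
With φ = -36.5°, δ = 5.6°, H = 60.00°: sin φ sin δ = -0.0580, cos φ cos δ cos H = 0.4000, so cos θ_z = 0.3420.
θ_z = arccos(0.3420) = 70.00°, so the elevation is 90° − 70.00° = 20.00°.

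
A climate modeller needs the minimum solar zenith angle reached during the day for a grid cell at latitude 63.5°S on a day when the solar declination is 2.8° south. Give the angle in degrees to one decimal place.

60.7°

At local solar noon the hour angle is zero, so the zenith angle is |φ − δ| = |-63.5° − (-2.8°)| = 60.7°.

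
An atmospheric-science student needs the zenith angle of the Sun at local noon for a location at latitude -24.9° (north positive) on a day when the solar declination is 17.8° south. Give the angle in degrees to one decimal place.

7.1°

At local solar noon the hour angle is zero, so the zenith angle is |φ − δ| = |-24.9° − (-17.8°)| = 7.1°.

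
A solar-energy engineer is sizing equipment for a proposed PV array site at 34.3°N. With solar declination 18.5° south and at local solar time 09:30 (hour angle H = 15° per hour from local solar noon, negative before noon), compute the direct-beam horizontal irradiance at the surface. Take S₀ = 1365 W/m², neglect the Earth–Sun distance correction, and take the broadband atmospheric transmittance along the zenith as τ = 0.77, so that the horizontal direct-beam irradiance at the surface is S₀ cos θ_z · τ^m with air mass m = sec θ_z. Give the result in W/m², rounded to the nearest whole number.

Hour angle H = 15° × (9.5 − 12) = -37.50°.
With φ = 34.3°, δ = -18.5°, H = -37.50°: sin φ sin δ = -0.1788, cos φ cos δ cos H = 0.6215, so cos θ_z = 0.4427.
Air mass m = 1/cos θ_z = 1/0.4427 = 2.259; τ^m = 0.77^2.259 = 0.5541.
Surface direct beam = 1365 × 0.4427 × 0.5541 = 334.83 W/m².

335 W/m²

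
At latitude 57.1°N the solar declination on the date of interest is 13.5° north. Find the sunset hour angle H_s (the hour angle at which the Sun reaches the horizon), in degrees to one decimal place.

111.8°

The sunset hour angle satisfies cos H_s = −tan φ tan δ = -0.3711, giving H_s = 111.78°.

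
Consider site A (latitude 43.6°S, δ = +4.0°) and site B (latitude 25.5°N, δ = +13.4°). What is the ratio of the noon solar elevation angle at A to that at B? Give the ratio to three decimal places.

A: 90° − |-43.6 − (4.0)| = 42.40°.
B: 90° − |25.5 − (13.4)| = 77.90°.
Ratio A/B = 42.4000 / 77.9000 = 0.5443.

0.544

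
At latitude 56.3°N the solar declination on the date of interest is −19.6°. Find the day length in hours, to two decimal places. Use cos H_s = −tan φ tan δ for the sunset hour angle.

The sunset hour angle satisfies cos H_s = −tan φ tan δ = 0.5339, giving H_s = 57.73°.
Day length = 2 H_s / 15° h⁻¹ = 115.46° / 15 = 7.697 h.

7.70 hours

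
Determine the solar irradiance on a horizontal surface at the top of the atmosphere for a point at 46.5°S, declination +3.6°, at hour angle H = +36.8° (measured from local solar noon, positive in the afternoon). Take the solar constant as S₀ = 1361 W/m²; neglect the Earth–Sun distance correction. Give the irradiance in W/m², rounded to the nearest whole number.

687 W/m²

cos θ_z = sin(-46.5°) sin(3.6°) + cos(-46.5°) cos(3.6°) cos(36.80°) = -0.0455 + 0.5501 = 0.5046.
Top-of-atmosphere irradiance = S₀ cos θ_z = 1361 × 0.5046 = 686.76 W/m².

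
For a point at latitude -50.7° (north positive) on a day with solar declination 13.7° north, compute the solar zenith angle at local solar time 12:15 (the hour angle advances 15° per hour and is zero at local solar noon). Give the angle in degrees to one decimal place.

64.5°

Hour angle H = 15° × (12.25 − 12) = 3.75°.
With φ = -50.7°, δ = 13.7°, H = 3.75°: sin φ sin δ = -0.1833, cos φ cos δ cos H = 0.6140, so cos θ_z = 0.4307.
θ_z = arccos(0.4307) = 64.49°.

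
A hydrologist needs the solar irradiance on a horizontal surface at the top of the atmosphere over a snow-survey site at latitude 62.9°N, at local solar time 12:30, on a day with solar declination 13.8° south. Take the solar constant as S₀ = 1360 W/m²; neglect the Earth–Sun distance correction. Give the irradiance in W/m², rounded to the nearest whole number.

Hour angle H = 15° × (12.5 − 12) = 7.50°.
cos θ_z = sin φ sin δ + cos φ cos δ cos H = (0.8902)(-0.2385) + (0.4555)(0.9711)(0.9914) = 0.2262.
Top-of-atmosphere irradiance = S₀ cos θ_z = 1360 × 0.2262 = 307.63 W/m².

308 W/m²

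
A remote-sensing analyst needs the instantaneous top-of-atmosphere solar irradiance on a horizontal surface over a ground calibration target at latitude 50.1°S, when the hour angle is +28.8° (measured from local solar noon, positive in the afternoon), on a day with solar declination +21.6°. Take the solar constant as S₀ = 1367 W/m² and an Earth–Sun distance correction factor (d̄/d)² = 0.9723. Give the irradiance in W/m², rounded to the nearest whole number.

319 W/m²

cos θ_z = sin φ sin δ + cos φ cos δ cos H = (-0.7672)(0.3681) + (0.6414)(0.9298)(0.8763) = 0.2402.
Top-of-atmosphere irradiance = S₀ (d̄/d)² cos θ_z = 1367 × 0.9723 × 0.2402 = 319.26 W/m².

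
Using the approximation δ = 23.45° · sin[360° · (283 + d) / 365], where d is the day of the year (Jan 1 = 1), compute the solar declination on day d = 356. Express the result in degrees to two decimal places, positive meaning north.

-23.45°

360 × (283 + 356) / 365 = 630.247°; sin(630.247°) = -1.0000.
δ = 23.45 × -1.0000 = -23.450° ≈ -23.45°.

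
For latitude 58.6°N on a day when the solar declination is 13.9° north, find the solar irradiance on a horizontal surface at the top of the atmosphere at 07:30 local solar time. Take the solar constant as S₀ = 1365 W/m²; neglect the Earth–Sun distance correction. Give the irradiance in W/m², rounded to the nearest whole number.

544 W/m²

Hour angle H = 15° × (7.5 − 12) = -67.50°.
cos θ_z = sin(58.6°) sin(13.9°) + cos(58.6°) cos(13.9°) cos(-67.50°) = 0.2050 + 0.1935 = 0.3985.
Top-of-atmosphere irradiance = S₀ cos θ_z = 1365 × 0.3985 = 543.95 W/m².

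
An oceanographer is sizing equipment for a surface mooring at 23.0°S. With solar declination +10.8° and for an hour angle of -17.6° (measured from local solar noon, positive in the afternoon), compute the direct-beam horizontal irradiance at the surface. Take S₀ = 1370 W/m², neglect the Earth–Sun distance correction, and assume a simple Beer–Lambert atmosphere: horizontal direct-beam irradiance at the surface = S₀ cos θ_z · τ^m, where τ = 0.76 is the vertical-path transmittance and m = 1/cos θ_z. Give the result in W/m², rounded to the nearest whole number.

cos θ_z = sin φ sin δ + cos φ cos δ cos H = (-0.3907)(0.1874) + (0.9205)(0.9823)(0.9532) = 0.7887.
Air mass m = 1/cos θ_z = 1/0.7887 = 1.268; τ^m = 0.76^1.268 = 0.7061.
Surface direct beam = 1370 × 0.7887 × 0.7061 = 762.95 W/m².

763 W/m²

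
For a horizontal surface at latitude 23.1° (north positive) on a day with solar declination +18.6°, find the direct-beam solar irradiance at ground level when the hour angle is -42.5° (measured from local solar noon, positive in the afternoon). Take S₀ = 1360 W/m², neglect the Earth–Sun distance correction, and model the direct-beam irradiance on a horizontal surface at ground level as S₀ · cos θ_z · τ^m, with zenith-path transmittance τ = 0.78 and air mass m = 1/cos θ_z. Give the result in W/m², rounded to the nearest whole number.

756 W/m²

cos θ_z = sin(23.1°) sin(18.6°) + cos(23.1°) cos(18.6°) cos(-42.50°) = 0.1251 + 0.6427 = 0.7678.
Air mass m = 1/cos θ_z = 1/0.7678 = 1.302; τ^m = 0.78^1.302 = 0.7236.
Surface direct beam = 1360 × 0.7678 × 0.7236 = 755.59 W/m².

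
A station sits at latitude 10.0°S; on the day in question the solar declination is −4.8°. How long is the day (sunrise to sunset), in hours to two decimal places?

12.11 hours

cos H_s = −tan(-10.0°) · tan(-4.8°) = -0.0148, so H_s = arccos(-0.0148) = 90.85°.
Day length = 2 H_s / 15° h⁻¹ = 181.70° / 15 = 12.113 h.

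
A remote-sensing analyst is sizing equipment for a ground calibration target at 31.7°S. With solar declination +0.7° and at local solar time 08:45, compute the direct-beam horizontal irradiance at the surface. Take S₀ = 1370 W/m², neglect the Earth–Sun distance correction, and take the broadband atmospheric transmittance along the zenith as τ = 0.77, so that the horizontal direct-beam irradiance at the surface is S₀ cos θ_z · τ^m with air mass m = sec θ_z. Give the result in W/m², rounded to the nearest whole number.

Hour angle H = 15° × (8.75 − 12) = -48.75°.
cos θ_z = sin φ sin δ + cos φ cos δ cos H = (-0.5255)(0.0122) + (0.8508)(0.9999)(0.6593) = 0.5545.
Air mass m = 1/cos θ_z = 1/0.5545 = 1.803; τ^m = 0.77^1.803 = 0.6242.
Surface direct beam = 1370 × 0.5545 × 0.6242 = 474.18 W/m².

474 W/m²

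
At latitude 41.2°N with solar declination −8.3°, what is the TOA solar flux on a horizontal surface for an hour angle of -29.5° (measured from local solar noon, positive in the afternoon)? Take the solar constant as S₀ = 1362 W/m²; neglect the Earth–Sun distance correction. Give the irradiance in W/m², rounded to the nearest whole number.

753 W/m²

With φ = 41.2°, δ = -8.3°, H = -29.50°: sin φ sin δ = -0.0951, cos φ cos δ cos H = 0.6480, so cos θ_z = 0.5529.
Top-of-atmosphere irradiance = S₀ cos θ_z = 1362 × 0.5529 = 753.05 W/m².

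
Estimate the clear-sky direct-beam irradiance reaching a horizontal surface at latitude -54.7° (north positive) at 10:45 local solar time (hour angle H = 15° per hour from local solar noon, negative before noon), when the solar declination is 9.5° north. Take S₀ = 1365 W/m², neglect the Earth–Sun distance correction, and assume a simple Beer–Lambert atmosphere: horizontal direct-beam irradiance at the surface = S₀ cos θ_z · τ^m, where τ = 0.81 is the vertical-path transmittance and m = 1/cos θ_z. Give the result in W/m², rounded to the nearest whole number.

Hour angle H = 15° × (10.75 − 12) = -18.75°.
cos θ_z = sin φ sin δ + cos φ cos δ cos H = (-0.8161)(0.1650) + (0.5779)(0.9863)(0.9469) = 0.4051.
Air mass m = 1/cos θ_z = 1/0.4051 = 2.469; τ^m = 0.81^2.469 = 0.5944.
Surface direct beam = 1365 × 0.4051 × 0.5944 = 328.68 W/m².

329 W/m²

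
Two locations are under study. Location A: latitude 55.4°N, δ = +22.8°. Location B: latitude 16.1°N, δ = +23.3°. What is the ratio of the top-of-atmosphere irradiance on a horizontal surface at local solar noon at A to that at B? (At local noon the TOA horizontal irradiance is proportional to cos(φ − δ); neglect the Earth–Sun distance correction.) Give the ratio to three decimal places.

A: cos θ_z = cos(55.4° − (22.8°)) = 0.8425.
B: cos θ_z = cos(16.1° − (23.3°)) = 0.9921.
Ratio A/B = 0.8425 / 0.9921 = 0.8492.

0.849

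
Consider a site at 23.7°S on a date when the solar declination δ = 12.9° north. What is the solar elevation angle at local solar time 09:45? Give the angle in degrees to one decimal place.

Hour angle H = 15° × (9.75 − 12) = -33.75°.
With φ = -23.7°, δ = 12.9°, H = -33.75°: sin φ sin δ = -0.0897, cos φ cos δ cos H = 0.7421, so cos θ_z = 0.6524.
θ_z = arccos(0.6524) = 49.28°, so the elevation is 90° − 49.28° = 40.72°.

40.7°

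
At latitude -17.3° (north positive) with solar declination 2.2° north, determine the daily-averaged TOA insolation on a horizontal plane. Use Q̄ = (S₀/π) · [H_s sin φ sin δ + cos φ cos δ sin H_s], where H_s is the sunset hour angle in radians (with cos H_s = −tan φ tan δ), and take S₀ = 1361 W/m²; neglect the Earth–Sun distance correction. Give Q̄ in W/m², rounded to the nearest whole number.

406 W/m²

The sunset hour angle satisfies cos H_s = −tan φ tan δ = 0.0120, giving H_s = 89.31°. In radians, H_s = 1.5588.
H_s sin φ sin δ = 1.5588 × -0.2974 × 0.0384 = -0.0178.
cos φ cos δ sin H_s = 0.9548 × 0.9993 × 0.9999 = 0.9540.
Q̄ = (1361/π) × (-0.0178 + 0.9540) = 433.22 × 0.9362 = 405.58 W/m².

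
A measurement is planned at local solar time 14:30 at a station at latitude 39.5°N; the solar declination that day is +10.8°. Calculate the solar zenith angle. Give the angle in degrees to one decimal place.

43.9°

Hour angle H = 15° × (14.5 − 12) = 37.50°.
With φ = 39.5°, δ = 10.8°, H = 37.50°: sin φ sin δ = 0.1192, cos φ cos δ cos H = 0.6013, so cos θ_z = 0.7205.
θ_z = arccos(0.7205) = 43.90°.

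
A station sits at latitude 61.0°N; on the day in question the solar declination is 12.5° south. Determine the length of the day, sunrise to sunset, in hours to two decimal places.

8.86 hours

cos H_s = −tan(61.0°) · tan(-12.5°) = 0.3999, so H_s = arccos(0.3999) = 66.43°.
Day length = 2 H_s / 15° h⁻¹ = 132.86° / 15 = 8.857 h.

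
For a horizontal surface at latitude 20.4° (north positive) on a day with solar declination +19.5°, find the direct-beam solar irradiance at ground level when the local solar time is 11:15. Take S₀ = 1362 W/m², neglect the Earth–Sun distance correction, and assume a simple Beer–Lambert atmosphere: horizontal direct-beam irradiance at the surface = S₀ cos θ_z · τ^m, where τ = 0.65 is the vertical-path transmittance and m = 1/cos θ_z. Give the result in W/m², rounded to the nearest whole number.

Hour angle H = 15° × (11.25 − 12) = -11.25°.
cos θ_z = sin(20.4°) sin(19.5°) + cos(20.4°) cos(19.5°) cos(-11.25°) = 0.1164 + 0.8665 = 0.9829.
Air mass m = 1/cos θ_z = 1/0.9829 = 1.017; τ^m = 0.65^1.017 = 0.6453.
Surface direct beam = 1362 × 0.9829 × 0.6453 = 863.87 W/m².

864 W/m²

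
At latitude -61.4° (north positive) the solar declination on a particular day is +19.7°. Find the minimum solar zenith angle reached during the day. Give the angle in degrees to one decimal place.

81.1°

At local solar noon the hour angle is zero, so the zenith angle is |φ − δ| = |-61.4° − (19.7°)| = 81.1°.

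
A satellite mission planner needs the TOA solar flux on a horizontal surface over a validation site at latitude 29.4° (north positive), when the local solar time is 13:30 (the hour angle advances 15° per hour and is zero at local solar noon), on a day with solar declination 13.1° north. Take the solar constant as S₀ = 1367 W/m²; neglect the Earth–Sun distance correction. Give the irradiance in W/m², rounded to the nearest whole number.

Hour angle H = 15° × (13.5 − 12) = 22.50°.
cos θ_z = sin(29.4°) sin(13.1°) + cos(29.4°) cos(13.1°) cos(22.50°) = 0.1113 + 0.7839 = 0.8952.
Top-of-atmosphere irradiance = S₀ cos θ_z = 1367 × 0.8952 = 1223.74 W/m².

1224 W/m²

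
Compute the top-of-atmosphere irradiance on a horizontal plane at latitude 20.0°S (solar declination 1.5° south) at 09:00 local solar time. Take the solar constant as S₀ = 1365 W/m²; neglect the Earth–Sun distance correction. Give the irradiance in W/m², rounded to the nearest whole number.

Hour angle H = 15° × (9 − 12) = -45.00°.
With φ = -20.0°, δ = -1.5°, H = -45.00°: sin φ sin δ = 0.0090, cos φ cos δ cos H = 0.6642, so cos θ_z = 0.6732.
Top-of-atmosphere irradiance = S₀ cos θ_z = 1365 × 0.6732 = 918.92 W/m².

919 W/m²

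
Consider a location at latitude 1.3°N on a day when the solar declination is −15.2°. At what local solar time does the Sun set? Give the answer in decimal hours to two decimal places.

17.98 h

−tan φ tan δ = −(0.0227)(-0.2717) = 0.0062; H_s = arccos(0.0062) = 89.64°.
Sunset is at 12 + H_s/15 = 12 + 5.976 = 17.976 h local solar time.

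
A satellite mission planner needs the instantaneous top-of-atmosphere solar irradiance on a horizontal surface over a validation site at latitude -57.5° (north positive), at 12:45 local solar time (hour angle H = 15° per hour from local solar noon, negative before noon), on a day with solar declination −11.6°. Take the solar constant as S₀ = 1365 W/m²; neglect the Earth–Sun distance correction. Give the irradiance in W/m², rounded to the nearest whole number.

Hour angle H = 15° × (12.75 − 12) = 11.25°.
cos θ_z = sin φ sin δ + cos φ cos δ cos H = (-0.8434)(-0.2011) + (0.5373)(0.9796)(0.9808) = 0.6858.
Top-of-atmosphere irradiance = S₀ cos θ_z = 1365 × 0.6858 = 936.12 W/m².

936 W/m²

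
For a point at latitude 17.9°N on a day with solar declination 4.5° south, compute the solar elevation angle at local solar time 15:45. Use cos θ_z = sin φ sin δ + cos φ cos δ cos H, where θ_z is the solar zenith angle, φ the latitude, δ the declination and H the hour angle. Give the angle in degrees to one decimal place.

30.2°

Hour angle H = 15° × (15.75 − 12) = 56.25°.
cos θ_z = sin(17.9°) sin(-4.5°) + cos(17.9°) cos(-4.5°) cos(56.25°) = -0.0241 + 0.5270 = 0.5029.
θ_z = arccos(0.5029) = 59.81°, so the elevation is 90° − 59.81° = 30.19°.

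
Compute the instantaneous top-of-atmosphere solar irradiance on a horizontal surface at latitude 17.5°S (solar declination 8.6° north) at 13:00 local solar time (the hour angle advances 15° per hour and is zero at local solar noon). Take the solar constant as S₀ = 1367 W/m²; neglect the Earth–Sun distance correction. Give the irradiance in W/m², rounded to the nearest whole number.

1184 W/m²

Hour angle H = 15° × (13 − 12) = 15.00°.
cos θ_z = sin φ sin δ + cos φ cos δ cos H = (-0.3007)(0.1495) + (0.9537)(0.9888)(0.9659) = 0.8659.
Top-of-atmosphere irradiance = S₀ cos θ_z = 1367 × 0.8659 = 1183.69 W/m².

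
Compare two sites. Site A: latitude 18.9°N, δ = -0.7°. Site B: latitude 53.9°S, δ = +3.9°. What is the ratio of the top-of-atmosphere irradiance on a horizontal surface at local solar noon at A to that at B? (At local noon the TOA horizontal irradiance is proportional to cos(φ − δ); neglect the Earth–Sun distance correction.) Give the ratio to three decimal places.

1.768

A: cos θ_z = cos(18.9° − (-0.7°)) = 0.9421.
B: cos θ_z = cos(-53.9° − (3.9°)) = 0.5329.
Ratio A/B = 0.9421 / 0.5329 = 1.7679.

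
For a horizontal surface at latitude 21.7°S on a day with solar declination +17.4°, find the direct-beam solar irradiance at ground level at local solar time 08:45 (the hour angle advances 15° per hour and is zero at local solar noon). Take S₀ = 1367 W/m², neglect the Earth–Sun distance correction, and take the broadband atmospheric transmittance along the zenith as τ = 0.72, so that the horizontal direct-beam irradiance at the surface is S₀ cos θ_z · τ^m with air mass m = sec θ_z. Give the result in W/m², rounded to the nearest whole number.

Hour angle H = 15° × (8.75 − 12) = -48.75°.
cos θ_z = sin φ sin δ + cos φ cos δ cos H = (-0.3697)(0.2990) + (0.9291)(0.9542)(0.6593) = 0.4740.
Air mass m = 1/cos θ_z = 1/0.4740 = 2.110; τ^m = 0.72^2.110 = 0.5000.
Surface direct beam = 1367 × 0.4740 × 0.5000 = 323.98 W/m².

324 W/m²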